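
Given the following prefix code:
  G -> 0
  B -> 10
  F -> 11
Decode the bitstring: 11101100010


Decoding step by step:
Bits 11 -> F
Bits 10 -> B
Bits 11 -> F
Bits 0 -> G
Bits 0 -> G
Bits 0 -> G
Bits 10 -> B


Decoded message: FBFGGGB


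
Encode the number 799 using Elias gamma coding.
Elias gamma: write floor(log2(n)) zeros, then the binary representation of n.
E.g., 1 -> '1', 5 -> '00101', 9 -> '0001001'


num_bits = floor(log2(799)) + 1 = 10
leading_zeros = num_bits - 1 = 9
binary(799) = 1100011111

Elias gamma(799) = '000000000' + '1100011111' = 0000000001100011111 (19 bits)


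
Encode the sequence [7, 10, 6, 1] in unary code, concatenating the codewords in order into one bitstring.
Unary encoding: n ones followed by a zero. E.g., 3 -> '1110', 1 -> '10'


Encode each number as n ones followed by a terminating 0:
  7 -> 11111110 (8 bits)
  10 -> 11111111110 (11 bits)
  6 -> 1111110 (7 bits)
  1 -> 10 (2 bits)
Total length = 8 + 11 + 7 + 2 = 28 bits.

Unary([7, 10, 6, 1]) = 1111111011111111110111111010 (28 bits)


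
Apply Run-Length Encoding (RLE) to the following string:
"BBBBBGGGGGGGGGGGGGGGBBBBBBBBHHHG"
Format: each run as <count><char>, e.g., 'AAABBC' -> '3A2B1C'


Scanning runs left to right:
  i=0: run of 'B' x 5 -> '5B'
  i=5: run of 'G' x 15 -> '15G'
  i=20: run of 'B' x 8 -> '8B'
  i=28: run of 'H' x 3 -> '3H'
  i=31: run of 'G' x 1 -> '1G'

RLE = 5B15G8B3H1G


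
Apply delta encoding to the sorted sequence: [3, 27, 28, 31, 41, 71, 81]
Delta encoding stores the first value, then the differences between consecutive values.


First value: 3
Deltas:
  27 - 3 = 24
  28 - 27 = 1
  31 - 28 = 3
  41 - 31 = 10
  71 - 41 = 30
  81 - 71 = 10


Delta encoded: [3, 24, 1, 3, 10, 30, 10]


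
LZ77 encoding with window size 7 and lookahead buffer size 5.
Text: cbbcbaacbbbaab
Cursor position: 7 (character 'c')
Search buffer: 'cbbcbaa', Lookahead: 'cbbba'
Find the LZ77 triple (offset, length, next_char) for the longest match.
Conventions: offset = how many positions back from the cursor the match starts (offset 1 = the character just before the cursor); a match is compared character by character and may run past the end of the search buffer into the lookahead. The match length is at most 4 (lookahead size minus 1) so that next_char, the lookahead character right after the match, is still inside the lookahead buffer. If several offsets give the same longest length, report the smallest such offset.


Try each offset into the search buffer:
  offset=1 (pos 6, char 'a'): match length 0
  offset=2 (pos 5, char 'a'): match length 0
  offset=3 (pos 4, char 'b'): match length 0
  offset=4 (pos 3, char 'c'): match length 2
  offset=5 (pos 2, char 'b'): match length 0
  offset=6 (pos 1, char 'b'): match length 0
  offset=7 (pos 0, char 'c'): match length 3
Longest match has length 3 at offset 7.
next_char = character at position 7 + 3 = 10 -> 'b'

Best match: offset=7, length=3 (matching 'cbb' starting at position 0)
LZ77 triple: (7, 3, 'b')


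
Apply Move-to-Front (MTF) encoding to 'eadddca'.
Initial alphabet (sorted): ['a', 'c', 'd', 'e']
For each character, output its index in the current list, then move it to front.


MTF encoding:
'e': index 3 in ['a', 'c', 'd', 'e'] -> ['e', 'a', 'c', 'd']
'a': index 1 in ['e', 'a', 'c', 'd'] -> ['a', 'e', 'c', 'd']
'd': index 3 in ['a', 'e', 'c', 'd'] -> ['d', 'a', 'e', 'c']
'd': index 0 in ['d', 'a', 'e', 'c'] -> ['d', 'a', 'e', 'c']
'd': index 0 in ['d', 'a', 'e', 'c'] -> ['d', 'a', 'e', 'c']
'c': index 3 in ['d', 'a', 'e', 'c'] -> ['c', 'd', 'a', 'e']
'a': index 2 in ['c', 'd', 'a', 'e'] -> ['a', 'c', 'd', 'e']


Output: [3, 1, 3, 0, 0, 3, 2]


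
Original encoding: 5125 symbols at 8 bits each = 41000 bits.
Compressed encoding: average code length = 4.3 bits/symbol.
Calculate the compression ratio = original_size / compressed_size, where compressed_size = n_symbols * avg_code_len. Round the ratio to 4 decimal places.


original_size = n_symbols * orig_bits = 5125 * 8 = 41000 bits
compressed_size = n_symbols * avg_code_len = 5125 * 4.3 = 22037.5 bits
ratio = original_size / compressed_size = 41000 / 22037.5 = 1.8605

Compression ratio = 1.8605


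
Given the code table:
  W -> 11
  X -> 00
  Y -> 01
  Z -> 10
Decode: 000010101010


Decoding:
00 -> X
00 -> X
10 -> Z
10 -> Z
10 -> Z
10 -> Z


Result: XXZZZZ


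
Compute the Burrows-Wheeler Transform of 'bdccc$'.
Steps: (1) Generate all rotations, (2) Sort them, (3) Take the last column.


Rotations (sorted):
  0: $bdccc -> last char: c
  1: bdccc$ -> last char: $
  2: c$bdcc -> last char: c
  3: cc$bdc -> last char: c
  4: ccc$bd -> last char: d
  5: dccc$b -> last char: b


BWT = c$ccdb


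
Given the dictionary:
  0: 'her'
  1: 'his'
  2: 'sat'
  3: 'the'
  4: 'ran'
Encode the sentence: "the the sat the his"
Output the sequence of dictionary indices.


Look up each word in the dictionary:
  'the' -> 3
  'the' -> 3
  'sat' -> 2
  'the' -> 3
  'his' -> 1

Encoded: [3, 3, 2, 3, 1]


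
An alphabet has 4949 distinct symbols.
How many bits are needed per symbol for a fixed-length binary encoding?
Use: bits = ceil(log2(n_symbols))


log2(4949) = 12.2729
Bracket: 2^12 = 4096 < 4949 <= 2^13 = 8192
So ceil(log2(4949)) = 13

bits = ceil(log2(4949)) = ceil(12.2729) = 13 bits


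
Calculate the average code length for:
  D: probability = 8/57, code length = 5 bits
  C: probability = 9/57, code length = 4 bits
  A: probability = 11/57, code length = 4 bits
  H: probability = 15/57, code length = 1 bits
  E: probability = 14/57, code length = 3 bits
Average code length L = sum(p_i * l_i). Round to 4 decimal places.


Weighted contributions p_i * l_i:
  D: (8/57) * 5 = 40/57
  C: (9/57) * 4 = 36/57
  A: (11/57) * 4 = 44/57
  H: (15/57) * 1 = 15/57
  E: (14/57) * 3 = 42/57
Sum = (40 + 36 + 44 + 15 + 42)/57 = 177/57

L = 177/57 = 3.1053 bits/symbol


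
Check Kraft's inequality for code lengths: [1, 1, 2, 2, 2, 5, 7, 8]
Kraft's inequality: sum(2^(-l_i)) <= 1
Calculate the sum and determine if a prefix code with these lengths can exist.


Sum = 2^(-1) + 2^(-1) + 2^(-2) + 2^(-2) + 2^(-2) + 2^(-5) + 2^(-7) + 2^(-8)
    = 0.5 + 0.5 + 0.25 + 0.25 + 0.25 + 0.03125 + 0.0078125 + 0.00390625
    = 459/256 = 1.79296875
Since 1.79296875 > 1, Kraft's inequality is NOT satisfied.
A prefix code with these lengths CANNOT exist.

Kraft sum = 1.79296875. Not satisfied.


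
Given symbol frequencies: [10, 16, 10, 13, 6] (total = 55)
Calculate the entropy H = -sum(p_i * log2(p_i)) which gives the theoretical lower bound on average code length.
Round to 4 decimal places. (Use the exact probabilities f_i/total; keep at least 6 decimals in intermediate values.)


Per-symbol terms -p_i * log2(p_i) with p_i = f_i/55:
  p = 10/55 = 0.181818: log2(p) = -2.459432, -p*log2(p) = 0.447169
  p = 16/55 = 0.290909: log2(p) = -1.781360, -p*log2(p) = 0.518214
  p = 10/55 = 0.181818: log2(p) = -2.459432, -p*log2(p) = 0.447169
  p = 13/55 = 0.236364: log2(p) = -2.080920, -p*log2(p) = 0.491854
  p = 6/55 = 0.109091: log2(p) = -3.196397, -p*log2(p) = 0.348698
H = 0.447169 + 0.518214 + 0.447169 + 0.491854 + 0.348698 = 2.253104

H = 2.2531 bits/symbol


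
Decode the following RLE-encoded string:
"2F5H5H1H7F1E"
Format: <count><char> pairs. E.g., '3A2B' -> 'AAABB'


Expanding each <count><char> pair:
  2F -> 'FF'
  5H -> 'HHHHH'
  5H -> 'HHHHH'
  1H -> 'H'
  7F -> 'FFFFFFF'
  1E -> 'E'

Decoded = FFHHHHHHHHHHHFFFFFFFE


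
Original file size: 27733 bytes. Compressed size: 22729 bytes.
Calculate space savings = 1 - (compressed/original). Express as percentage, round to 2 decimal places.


ratio = compressed/original = 22729/27733 = 0.819565
savings = 1 - ratio = 1 - 0.819565 = 0.180435
as a percentage: 0.180435 * 100 = 18.04%

Space savings = 1 - 22729/27733 = 18.04%


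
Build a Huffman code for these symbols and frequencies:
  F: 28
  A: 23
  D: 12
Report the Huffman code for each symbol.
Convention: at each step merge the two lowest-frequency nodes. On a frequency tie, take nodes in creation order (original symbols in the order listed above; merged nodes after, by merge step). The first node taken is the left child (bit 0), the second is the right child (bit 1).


Huffman tree construction:
Step 1: Merge D(12) + A(23) = 35
Step 2: Merge F(28) + (D+A)(35) = 63
Read each symbol's code off the tree from the root (left child = 0, right child = 1).

Codes:
  F: 0 (length 1)
  A: 11 (length 2)
  D: 10 (length 2)
Average code length: 98/63 = 1.5556 bits/symbol


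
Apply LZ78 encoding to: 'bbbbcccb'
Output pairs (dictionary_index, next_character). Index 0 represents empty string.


LZ78 encoding steps:
Dictionary: {0: ''}
Step 1: w='' (idx 0), next='b' -> output (0, 'b'), add 'b' as idx 1
Step 2: w='b' (idx 1), next='b' -> output (1, 'b'), add 'bb' as idx 2
Step 3: w='b' (idx 1), next='c' -> output (1, 'c'), add 'bc' as idx 3
Step 4: w='' (idx 0), next='c' -> output (0, 'c'), add 'c' as idx 4
Step 5: w='c' (idx 4), next='b' -> output (4, 'b'), add 'cb' as idx 5


Encoded: [(0, 'b'), (1, 'b'), (1, 'c'), (0, 'c'), (4, 'b')]


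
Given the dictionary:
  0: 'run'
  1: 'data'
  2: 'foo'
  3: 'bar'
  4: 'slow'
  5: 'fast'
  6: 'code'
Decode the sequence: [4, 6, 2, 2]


Look up each index in the dictionary:
  4 -> 'slow'
  6 -> 'code'
  2 -> 'foo'
  2 -> 'foo'

Decoded: "slow code foo foo"


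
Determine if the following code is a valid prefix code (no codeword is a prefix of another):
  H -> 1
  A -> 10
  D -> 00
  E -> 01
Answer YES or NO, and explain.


Checking each pair (does one codeword prefix another?):
  H='1' vs A='10': prefix -- VIOLATION

NO -- this is NOT a valid prefix code. H (1) is a prefix of A (10).


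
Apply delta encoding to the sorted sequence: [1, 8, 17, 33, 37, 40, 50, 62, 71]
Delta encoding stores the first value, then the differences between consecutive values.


First value: 1
Deltas:
  8 - 1 = 7
  17 - 8 = 9
  33 - 17 = 16
  37 - 33 = 4
  40 - 37 = 3
  50 - 40 = 10
  62 - 50 = 12
  71 - 62 = 9


Delta encoded: [1, 7, 9, 16, 4, 3, 10, 12, 9]


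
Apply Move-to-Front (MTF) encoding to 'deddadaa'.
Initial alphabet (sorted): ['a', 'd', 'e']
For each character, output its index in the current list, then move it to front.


MTF encoding:
'd': index 1 in ['a', 'd', 'e'] -> ['d', 'a', 'e']
'e': index 2 in ['d', 'a', 'e'] -> ['e', 'd', 'a']
'd': index 1 in ['e', 'd', 'a'] -> ['d', 'e', 'a']
'd': index 0 in ['d', 'e', 'a'] -> ['d', 'e', 'a']
'a': index 2 in ['d', 'e', 'a'] -> ['a', 'd', 'e']
'd': index 1 in ['a', 'd', 'e'] -> ['d', 'a', 'e']
'a': index 1 in ['d', 'a', 'e'] -> ['a', 'd', 'e']
'a': index 0 in ['a', 'd', 'e'] -> ['a', 'd', 'e']


Output: [1, 2, 1, 0, 2, 1, 1, 0]


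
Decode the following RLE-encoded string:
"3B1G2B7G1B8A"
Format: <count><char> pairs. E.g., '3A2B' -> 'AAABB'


Expanding each <count><char> pair:
  3B -> 'BBB'
  1G -> 'G'
  2B -> 'BB'
  7G -> 'GGGGGGG'
  1B -> 'B'
  8A -> 'AAAAAAAA'

Decoded = BBBGBBGGGGGGGBAAAAAAAA


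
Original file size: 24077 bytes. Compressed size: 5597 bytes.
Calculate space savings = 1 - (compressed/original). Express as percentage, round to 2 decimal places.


ratio = compressed/original = 5597/24077 = 0.232463
savings = 1 - ratio = 1 - 0.232463 = 0.767537
as a percentage: 0.767537 * 100 = 76.75%

Space savings = 1 - 5597/24077 = 76.75%


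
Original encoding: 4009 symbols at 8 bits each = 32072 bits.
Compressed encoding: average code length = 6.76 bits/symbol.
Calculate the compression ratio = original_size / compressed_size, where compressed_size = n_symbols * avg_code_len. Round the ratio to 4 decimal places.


original_size = n_symbols * orig_bits = 4009 * 8 = 32072 bits
compressed_size = n_symbols * avg_code_len = 4009 * 6.76 = 27100.84 bits
ratio = original_size / compressed_size = 32072 / 27100.84 = 1.1834

Compression ratio = 1.1834


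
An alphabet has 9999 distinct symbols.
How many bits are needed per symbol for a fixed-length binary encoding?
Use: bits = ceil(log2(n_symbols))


log2(9999) = 13.2876
Bracket: 2^13 = 8192 < 9999 <= 2^14 = 16384
So ceil(log2(9999)) = 14

bits = ceil(log2(9999)) = ceil(13.2876) = 14 bits


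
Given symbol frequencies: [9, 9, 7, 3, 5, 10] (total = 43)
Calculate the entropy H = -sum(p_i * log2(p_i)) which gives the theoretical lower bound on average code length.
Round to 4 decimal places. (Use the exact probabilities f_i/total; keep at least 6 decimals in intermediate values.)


Per-symbol terms -p_i * log2(p_i) with p_i = f_i/43:
  p = 9/43 = 0.209302: log2(p) = -2.256340, -p*log2(p) = 0.472257
  p = 9/43 = 0.209302: log2(p) = -2.256340, -p*log2(p) = 0.472257
  p = 7/43 = 0.162791: log2(p) = -2.618910, -p*log2(p) = 0.426334
  p = 3/43 = 0.069767: log2(p) = -3.841302, -p*log2(p) = 0.267998
  p = 5/43 = 0.116279: log2(p) = -3.104337, -p*log2(p) = 0.360969
  p = 10/43 = 0.232558: log2(p) = -2.104337, -p*log2(p) = 0.489381
H = 0.472257 + 0.472257 + 0.426334 + 0.267998 + 0.360969 + 0.489381 = 2.489196

H = 2.4892 bits/symbol


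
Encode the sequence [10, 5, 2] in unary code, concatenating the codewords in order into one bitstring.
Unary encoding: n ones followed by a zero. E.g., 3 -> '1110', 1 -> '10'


Encode each number as n ones followed by a terminating 0:
  10 -> 11111111110 (11 bits)
  5 -> 111110 (6 bits)
  2 -> 110 (3 bits)
Total length = 11 + 6 + 3 = 20 bits.

Unary([10, 5, 2]) = 11111111110111110110 (20 bits)


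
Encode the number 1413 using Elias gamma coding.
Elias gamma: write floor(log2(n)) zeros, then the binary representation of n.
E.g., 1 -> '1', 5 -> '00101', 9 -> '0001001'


num_bits = floor(log2(1413)) + 1 = 11
leading_zeros = num_bits - 1 = 10
binary(1413) = 10110000101

Elias gamma(1413) = '0000000000' + '10110000101' = 000000000010110000101 (21 bits)


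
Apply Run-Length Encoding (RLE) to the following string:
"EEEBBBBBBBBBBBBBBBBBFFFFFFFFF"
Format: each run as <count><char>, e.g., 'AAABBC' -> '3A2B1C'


Scanning runs left to right:
  i=0: run of 'E' x 3 -> '3E'
  i=3: run of 'B' x 17 -> '17B'
  i=20: run of 'F' x 9 -> '9F'

RLE = 3E17B9F


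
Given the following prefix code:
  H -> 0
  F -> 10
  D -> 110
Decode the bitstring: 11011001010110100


Decoding step by step:
Bits 110 -> D
Bits 110 -> D
Bits 0 -> H
Bits 10 -> F
Bits 10 -> F
Bits 110 -> D
Bits 10 -> F
Bits 0 -> H


Decoded message: DDHFFDFH


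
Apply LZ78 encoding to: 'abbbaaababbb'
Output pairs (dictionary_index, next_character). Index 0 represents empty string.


LZ78 encoding steps:
Dictionary: {0: ''}
Step 1: w='' (idx 0), next='a' -> output (0, 'a'), add 'a' as idx 1
Step 2: w='' (idx 0), next='b' -> output (0, 'b'), add 'b' as idx 2
Step 3: w='b' (idx 2), next='b' -> output (2, 'b'), add 'bb' as idx 3
Step 4: w='a' (idx 1), next='a' -> output (1, 'a'), add 'aa' as idx 4
Step 5: w='a' (idx 1), next='b' -> output (1, 'b'), add 'ab' as idx 5
Step 6: w='ab' (idx 5), next='b' -> output (5, 'b'), add 'abb' as idx 6
Step 7: w='b' (idx 2), end of input -> output (2, '')


Encoded: [(0, 'a'), (0, 'b'), (2, 'b'), (1, 'a'), (1, 'b'), (5, 'b'), (2, '')]


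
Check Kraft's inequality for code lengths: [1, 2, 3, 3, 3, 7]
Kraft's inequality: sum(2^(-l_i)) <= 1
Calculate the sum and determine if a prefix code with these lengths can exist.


Sum = 2^(-1) + 2^(-2) + 2^(-3) + 2^(-3) + 2^(-3) + 2^(-7)
    = 0.5 + 0.25 + 0.125 + 0.125 + 0.125 + 0.0078125
    = 145/128 = 1.1328125
Since 1.1328125 > 1, Kraft's inequality is NOT satisfied.
A prefix code with these lengths CANNOT exist.

Kraft sum = 1.1328125. Not satisfied.


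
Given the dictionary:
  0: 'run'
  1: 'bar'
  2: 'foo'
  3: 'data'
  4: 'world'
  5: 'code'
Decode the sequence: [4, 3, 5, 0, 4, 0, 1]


Look up each index in the dictionary:
  4 -> 'world'
  3 -> 'data'
  5 -> 'code'
  0 -> 'run'
  4 -> 'world'
  0 -> 'run'
  1 -> 'bar'

Decoded: "world data code run world run bar"


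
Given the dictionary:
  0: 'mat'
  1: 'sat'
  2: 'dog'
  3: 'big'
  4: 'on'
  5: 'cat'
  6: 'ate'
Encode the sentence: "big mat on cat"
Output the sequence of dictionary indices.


Look up each word in the dictionary:
  'big' -> 3
  'mat' -> 0
  'on' -> 4
  'cat' -> 5

Encoded: [3, 0, 4, 5]


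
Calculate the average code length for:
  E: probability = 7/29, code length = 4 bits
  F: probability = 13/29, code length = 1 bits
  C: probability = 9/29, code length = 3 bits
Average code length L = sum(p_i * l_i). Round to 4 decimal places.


Weighted contributions p_i * l_i:
  E: (7/29) * 4 = 28/29
  F: (13/29) * 1 = 13/29
  C: (9/29) * 3 = 27/29
Sum = (28 + 13 + 27)/29 = 68/29

L = 68/29 = 2.3448 bits/symbol


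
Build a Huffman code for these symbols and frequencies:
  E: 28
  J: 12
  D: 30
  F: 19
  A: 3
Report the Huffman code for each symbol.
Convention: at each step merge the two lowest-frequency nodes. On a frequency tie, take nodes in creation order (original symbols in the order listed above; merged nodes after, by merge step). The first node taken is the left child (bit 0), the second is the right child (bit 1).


Huffman tree construction:
Step 1: Merge A(3) + J(12) = 15
Step 2: Merge (A+J)(15) + F(19) = 34
Step 3: Merge E(28) + D(30) = 58
Step 4: Merge ((A+J)+F)(34) + (E+D)(58) = 92
Read each symbol's code off the tree from the root (left child = 0, right child = 1).

Codes:
  E: 10 (length 2)
  J: 001 (length 3)
  D: 11 (length 2)
  F: 01 (length 2)
  A: 000 (length 3)
Average code length: 199/92 = 2.1630 bits/symbol


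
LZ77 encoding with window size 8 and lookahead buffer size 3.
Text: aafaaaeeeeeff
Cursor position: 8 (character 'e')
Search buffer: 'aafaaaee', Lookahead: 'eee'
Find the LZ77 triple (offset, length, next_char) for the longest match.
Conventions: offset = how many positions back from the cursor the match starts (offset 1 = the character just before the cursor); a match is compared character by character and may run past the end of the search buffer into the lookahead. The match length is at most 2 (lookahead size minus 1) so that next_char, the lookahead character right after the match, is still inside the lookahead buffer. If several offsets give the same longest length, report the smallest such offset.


Try each offset into the search buffer:
  offset=1 (pos 7, char 'e'): match length 2
  offset=2 (pos 6, char 'e'): match length 2
  offset=3 (pos 5, char 'a'): match length 0
  offset=4 (pos 4, char 'a'): match length 0
  offset=5 (pos 3, char 'a'): match length 0
  offset=6 (pos 2, char 'f'): match length 0
  offset=7 (pos 1, char 'a'): match length 0
  offset=8 (pos 0, char 'a'): match length 0
Longest match has length 2, found at offsets 1, 2; take the smallest, offset 1.
next_char = character at position 8 + 2 = 10 -> 'e'

Best match: offset=1, length=2 (matching 'ee' starting at position 7)
LZ77 triple: (1, 2, 'e')


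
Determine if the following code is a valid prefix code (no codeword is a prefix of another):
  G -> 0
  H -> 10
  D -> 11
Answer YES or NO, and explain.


Checking each pair (does one codeword prefix another?):
  G='0' vs H='10': no prefix
  G='0' vs D='11': no prefix
  H='10' vs G='0': no prefix
  H='10' vs D='11': no prefix
  D='11' vs G='0': no prefix
  D='11' vs H='10': no prefix
No violation found over all pairs.

YES -- this is a valid prefix code. No codeword is a prefix of any other codeword.


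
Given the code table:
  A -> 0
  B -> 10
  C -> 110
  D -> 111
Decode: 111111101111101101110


Decoding:
111 -> D
111 -> D
10 -> B
111 -> D
110 -> C
110 -> C
111 -> D
0 -> A


Result: DDBDCCDA


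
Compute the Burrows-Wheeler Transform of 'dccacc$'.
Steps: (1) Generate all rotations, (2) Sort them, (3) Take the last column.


Rotations (sorted):
  0: $dccacc -> last char: c
  1: acc$dcc -> last char: c
  2: c$dccac -> last char: c
  3: cacc$dc -> last char: c
  4: cc$dcca -> last char: a
  5: ccacc$d -> last char: d
  6: dccacc$ -> last char: $


BWT = ccccad$


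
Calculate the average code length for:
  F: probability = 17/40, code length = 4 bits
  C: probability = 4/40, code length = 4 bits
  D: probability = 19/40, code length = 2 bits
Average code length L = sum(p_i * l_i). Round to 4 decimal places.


Weighted contributions p_i * l_i:
  F: (17/40) * 4 = 68/40
  C: (4/40) * 4 = 16/40
  D: (19/40) * 2 = 38/40
Sum = (68 + 16 + 38)/40 = 122/40

L = 122/40 = 3.0500 bits/symbol


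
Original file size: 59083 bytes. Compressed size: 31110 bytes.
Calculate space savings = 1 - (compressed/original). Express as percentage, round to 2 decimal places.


ratio = compressed/original = 31110/59083 = 0.526547
savings = 1 - ratio = 1 - 0.526547 = 0.473453
as a percentage: 0.473453 * 100 = 47.35%

Space savings = 1 - 31110/59083 = 47.35%


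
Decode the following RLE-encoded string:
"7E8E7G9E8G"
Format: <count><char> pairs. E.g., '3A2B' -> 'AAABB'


Expanding each <count><char> pair:
  7E -> 'EEEEEEE'
  8E -> 'EEEEEEEE'
  7G -> 'GGGGGGG'
  9E -> 'EEEEEEEEE'
  8G -> 'GGGGGGGG'

Decoded = EEEEEEEEEEEEEEEGGGGGGGEEEEEEEEEGGGGGGGG


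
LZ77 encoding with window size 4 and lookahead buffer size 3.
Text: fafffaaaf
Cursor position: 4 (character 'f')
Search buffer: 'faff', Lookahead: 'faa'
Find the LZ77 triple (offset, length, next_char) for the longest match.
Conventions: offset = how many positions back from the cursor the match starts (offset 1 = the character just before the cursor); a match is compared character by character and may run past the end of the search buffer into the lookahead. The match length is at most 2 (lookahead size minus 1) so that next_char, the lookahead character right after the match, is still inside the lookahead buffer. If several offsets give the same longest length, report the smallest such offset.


Try each offset into the search buffer:
  offset=1 (pos 3, char 'f'): match length 1
  offset=2 (pos 2, char 'f'): match length 1
  offset=3 (pos 1, char 'a'): match length 0
  offset=4 (pos 0, char 'f'): match length 2
Longest match has length 2 at offset 4.
next_char = character at position 4 + 2 = 6 -> 'a'

Best match: offset=4, length=2 (matching 'fa' starting at position 0)
LZ77 triple: (4, 2, 'a')


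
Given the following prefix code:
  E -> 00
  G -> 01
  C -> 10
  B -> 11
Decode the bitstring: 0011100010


Decoding step by step:
Bits 00 -> E
Bits 11 -> B
Bits 10 -> C
Bits 00 -> E
Bits 10 -> C


Decoded message: EBCEC


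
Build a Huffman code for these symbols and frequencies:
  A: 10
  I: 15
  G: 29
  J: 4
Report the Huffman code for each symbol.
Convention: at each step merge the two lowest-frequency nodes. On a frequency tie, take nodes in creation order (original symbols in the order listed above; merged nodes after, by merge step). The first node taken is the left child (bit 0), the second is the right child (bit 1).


Huffman tree construction:
Step 1: Merge J(4) + A(10) = 14
Step 2: Merge (J+A)(14) + I(15) = 29
Step 3: Merge G(29) + ((J+A)+I)(29) = 58
Read each symbol's code off the tree from the root (left child = 0, right child = 1).

Codes:
  A: 101 (length 3)
  I: 11 (length 2)
  G: 0 (length 1)
  J: 100 (length 3)
Average code length: 101/58 = 1.7414 bits/symbol


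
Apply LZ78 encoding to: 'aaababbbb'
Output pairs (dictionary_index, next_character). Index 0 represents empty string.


LZ78 encoding steps:
Dictionary: {0: ''}
Step 1: w='' (idx 0), next='a' -> output (0, 'a'), add 'a' as idx 1
Step 2: w='a' (idx 1), next='a' -> output (1, 'a'), add 'aa' as idx 2
Step 3: w='' (idx 0), next='b' -> output (0, 'b'), add 'b' as idx 3
Step 4: w='a' (idx 1), next='b' -> output (1, 'b'), add 'ab' as idx 4
Step 5: w='b' (idx 3), next='b' -> output (3, 'b'), add 'bb' as idx 5
Step 6: w='b' (idx 3), end of input -> output (3, '')


Encoded: [(0, 'a'), (1, 'a'), (0, 'b'), (1, 'b'), (3, 'b'), (3, '')]


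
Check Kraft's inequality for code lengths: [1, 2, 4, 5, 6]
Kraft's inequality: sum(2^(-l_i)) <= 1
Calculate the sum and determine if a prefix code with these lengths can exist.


Sum = 2^(-1) + 2^(-2) + 2^(-4) + 2^(-5) + 2^(-6)
    = 0.5 + 0.25 + 0.0625 + 0.03125 + 0.015625
    = 55/64 = 0.859375
Since 0.859375 <= 1, Kraft's inequality IS satisfied.
A prefix code with these lengths CAN exist.

Kraft sum = 0.859375. Satisfied.


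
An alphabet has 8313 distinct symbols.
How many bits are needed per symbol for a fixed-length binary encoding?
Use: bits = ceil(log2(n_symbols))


log2(8313) = 13.0212
Bracket: 2^13 = 8192 < 8313 <= 2^14 = 16384
So ceil(log2(8313)) = 14

bits = ceil(log2(8313)) = ceil(13.0212) = 14 bits


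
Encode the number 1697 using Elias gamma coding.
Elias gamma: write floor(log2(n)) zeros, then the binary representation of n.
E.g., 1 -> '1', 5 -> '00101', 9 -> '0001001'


num_bits = floor(log2(1697)) + 1 = 11
leading_zeros = num_bits - 1 = 10
binary(1697) = 11010100001

Elias gamma(1697) = '0000000000' + '11010100001' = 000000000011010100001 (21 bits)


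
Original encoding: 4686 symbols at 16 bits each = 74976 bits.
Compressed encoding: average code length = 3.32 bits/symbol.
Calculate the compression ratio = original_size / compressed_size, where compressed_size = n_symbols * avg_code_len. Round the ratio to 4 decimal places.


original_size = n_symbols * orig_bits = 4686 * 16 = 74976 bits
compressed_size = n_symbols * avg_code_len = 4686 * 3.32 = 15557.52 bits
ratio = original_size / compressed_size = 74976 / 15557.52 = 4.8193

Compression ratio = 4.8193


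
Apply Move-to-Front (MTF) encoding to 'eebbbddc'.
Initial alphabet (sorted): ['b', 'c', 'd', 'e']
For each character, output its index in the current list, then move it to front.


MTF encoding:
'e': index 3 in ['b', 'c', 'd', 'e'] -> ['e', 'b', 'c', 'd']
'e': index 0 in ['e', 'b', 'c', 'd'] -> ['e', 'b', 'c', 'd']
'b': index 1 in ['e', 'b', 'c', 'd'] -> ['b', 'e', 'c', 'd']
'b': index 0 in ['b', 'e', 'c', 'd'] -> ['b', 'e', 'c', 'd']
'b': index 0 in ['b', 'e', 'c', 'd'] -> ['b', 'e', 'c', 'd']
'd': index 3 in ['b', 'e', 'c', 'd'] -> ['d', 'b', 'e', 'c']
'd': index 0 in ['d', 'b', 'e', 'c'] -> ['d', 'b', 'e', 'c']
'c': index 3 in ['d', 'b', 'e', 'c'] -> ['c', 'd', 'b', 'e']


Output: [3, 0, 1, 0, 0, 3, 0, 3]


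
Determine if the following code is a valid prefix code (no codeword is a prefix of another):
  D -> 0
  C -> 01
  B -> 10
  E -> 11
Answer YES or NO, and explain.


Checking each pair (does one codeword prefix another?):
  D='0' vs C='01': prefix -- VIOLATION

NO -- this is NOT a valid prefix code. D (0) is a prefix of C (01).


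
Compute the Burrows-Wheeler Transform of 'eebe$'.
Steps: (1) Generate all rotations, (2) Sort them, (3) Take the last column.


Rotations (sorted):
  0: $eebe -> last char: e
  1: be$ee -> last char: e
  2: e$eeb -> last char: b
  3: ebe$e -> last char: e
  4: eebe$ -> last char: $


BWT = eebe$


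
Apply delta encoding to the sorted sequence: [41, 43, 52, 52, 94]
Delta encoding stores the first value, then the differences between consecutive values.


First value: 41
Deltas:
  43 - 41 = 2
  52 - 43 = 9
  52 - 52 = 0
  94 - 52 = 42


Delta encoded: [41, 2, 9, 0, 42]


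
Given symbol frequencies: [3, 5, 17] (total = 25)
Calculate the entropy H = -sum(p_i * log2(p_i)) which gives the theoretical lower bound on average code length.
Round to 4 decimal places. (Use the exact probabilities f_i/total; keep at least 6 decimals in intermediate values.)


Per-symbol terms -p_i * log2(p_i) with p_i = f_i/25:
  p = 3/25 = 0.120000: log2(p) = -3.058894, -p*log2(p) = 0.367067
  p = 5/25 = 0.200000: log2(p) = -2.321928, -p*log2(p) = 0.464386
  p = 17/25 = 0.680000: log2(p) = -0.556393, -p*log2(p) = 0.378347
H = 0.367067 + 0.464386 + 0.378347 = 1.209800

H = 1.2098 bits/symbol


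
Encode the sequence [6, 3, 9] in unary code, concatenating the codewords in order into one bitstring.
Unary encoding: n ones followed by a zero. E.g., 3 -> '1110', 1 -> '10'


Encode each number as n ones followed by a terminating 0:
  6 -> 1111110 (7 bits)
  3 -> 1110 (4 bits)
  9 -> 1111111110 (10 bits)
Total length = 7 + 4 + 10 = 21 bits.

Unary([6, 3, 9]) = 111111011101111111110 (21 bits)


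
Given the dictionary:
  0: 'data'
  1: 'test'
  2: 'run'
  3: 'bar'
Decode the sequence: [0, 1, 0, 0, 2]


Look up each index in the dictionary:
  0 -> 'data'
  1 -> 'test'
  0 -> 'data'
  0 -> 'data'
  2 -> 'run'

Decoded: "data test data data run"


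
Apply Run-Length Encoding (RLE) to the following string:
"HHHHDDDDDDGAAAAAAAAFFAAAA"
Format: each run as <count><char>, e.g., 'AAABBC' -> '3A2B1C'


Scanning runs left to right:
  i=0: run of 'H' x 4 -> '4H'
  i=4: run of 'D' x 6 -> '6D'
  i=10: run of 'G' x 1 -> '1G'
  i=11: run of 'A' x 8 -> '8A'
  i=19: run of 'F' x 2 -> '2F'
  i=21: run of 'A' x 4 -> '4A'

RLE = 4H6D1G8A2F4A


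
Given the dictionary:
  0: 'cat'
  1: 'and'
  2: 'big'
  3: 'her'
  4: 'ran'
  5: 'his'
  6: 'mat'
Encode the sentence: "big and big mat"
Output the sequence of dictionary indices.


Look up each word in the dictionary:
  'big' -> 2
  'and' -> 1
  'big' -> 2
  'mat' -> 6

Encoded: [2, 1, 2, 6]


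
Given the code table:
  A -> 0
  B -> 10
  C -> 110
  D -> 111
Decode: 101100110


Decoding:
10 -> B
110 -> C
0 -> A
110 -> C


Result: BCAC


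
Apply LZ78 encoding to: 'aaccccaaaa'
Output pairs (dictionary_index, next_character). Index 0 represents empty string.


LZ78 encoding steps:
Dictionary: {0: ''}
Step 1: w='' (idx 0), next='a' -> output (0, 'a'), add 'a' as idx 1
Step 2: w='a' (idx 1), next='c' -> output (1, 'c'), add 'ac' as idx 2
Step 3: w='' (idx 0), next='c' -> output (0, 'c'), add 'c' as idx 3
Step 4: w='c' (idx 3), next='c' -> output (3, 'c'), add 'cc' as idx 4
Step 5: w='a' (idx 1), next='a' -> output (1, 'a'), add 'aa' as idx 5
Step 6: w='aa' (idx 5), end of input -> output (5, '')


Encoded: [(0, 'a'), (1, 'c'), (0, 'c'), (3, 'c'), (1, 'a'), (5, '')]


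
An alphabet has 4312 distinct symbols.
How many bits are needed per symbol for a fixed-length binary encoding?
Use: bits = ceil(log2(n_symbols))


log2(4312) = 12.0741
Bracket: 2^12 = 4096 < 4312 <= 2^13 = 8192
So ceil(log2(4312)) = 13

bits = ceil(log2(4312)) = ceil(12.0741) = 13 bits


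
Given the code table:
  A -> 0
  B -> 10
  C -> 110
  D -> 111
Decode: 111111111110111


Decoding:
111 -> D
111 -> D
111 -> D
110 -> C
111 -> D


Result: DDDCD


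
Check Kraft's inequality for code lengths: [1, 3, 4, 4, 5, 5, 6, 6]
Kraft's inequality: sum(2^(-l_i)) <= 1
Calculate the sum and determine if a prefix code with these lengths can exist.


Sum = 2^(-1) + 2^(-3) + 2^(-4) + 2^(-4) + 2^(-5) + 2^(-5) + 2^(-6) + 2^(-6)
    = 0.5 + 0.125 + 0.0625 + 0.0625 + 0.03125 + 0.03125 + 0.015625 + 0.015625
    = 54/64 = 0.84375
Since 0.84375 <= 1, Kraft's inequality IS satisfied.
A prefix code with these lengths CAN exist.

Kraft sum = 0.84375. Satisfied.


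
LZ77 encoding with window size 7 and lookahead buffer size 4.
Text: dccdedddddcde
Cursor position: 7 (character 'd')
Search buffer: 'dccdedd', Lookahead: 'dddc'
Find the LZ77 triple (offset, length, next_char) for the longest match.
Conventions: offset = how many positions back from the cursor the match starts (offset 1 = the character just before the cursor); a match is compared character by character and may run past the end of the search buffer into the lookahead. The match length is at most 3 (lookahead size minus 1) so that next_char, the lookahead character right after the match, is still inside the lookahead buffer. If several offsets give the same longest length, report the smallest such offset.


Try each offset into the search buffer:
  offset=1 (pos 6, char 'd'): match length 3
  offset=2 (pos 5, char 'd'): match length 3
  offset=3 (pos 4, char 'e'): match length 0
  offset=4 (pos 3, char 'd'): match length 1
  offset=5 (pos 2, char 'c'): match length 0
  offset=6 (pos 1, char 'c'): match length 0
  offset=7 (pos 0, char 'd'): match length 1
Longest match has length 3, found at offsets 1, 2; take the smallest, offset 1.
next_char = character at position 7 + 3 = 10 -> 'c'

Best match: offset=1, length=3 (matching 'ddd' starting at position 6)
LZ77 triple: (1, 3, 'c')


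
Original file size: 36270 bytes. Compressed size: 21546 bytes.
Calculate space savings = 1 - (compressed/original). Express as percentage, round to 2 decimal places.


ratio = compressed/original = 21546/36270 = 0.594045
savings = 1 - ratio = 1 - 0.594045 = 0.405955
as a percentage: 0.405955 * 100 = 40.6%

Space savings = 1 - 21546/36270 = 40.6%


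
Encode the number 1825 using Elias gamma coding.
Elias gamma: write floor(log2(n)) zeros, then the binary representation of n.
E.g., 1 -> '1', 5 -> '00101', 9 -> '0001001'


num_bits = floor(log2(1825)) + 1 = 11
leading_zeros = num_bits - 1 = 10
binary(1825) = 11100100001

Elias gamma(1825) = '0000000000' + '11100100001' = 000000000011100100001 (21 bits)


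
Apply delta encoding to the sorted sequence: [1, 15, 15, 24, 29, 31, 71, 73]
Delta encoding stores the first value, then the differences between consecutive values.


First value: 1
Deltas:
  15 - 1 = 14
  15 - 15 = 0
  24 - 15 = 9
  29 - 24 = 5
  31 - 29 = 2
  71 - 31 = 40
  73 - 71 = 2


Delta encoded: [1, 14, 0, 9, 5, 2, 40, 2]


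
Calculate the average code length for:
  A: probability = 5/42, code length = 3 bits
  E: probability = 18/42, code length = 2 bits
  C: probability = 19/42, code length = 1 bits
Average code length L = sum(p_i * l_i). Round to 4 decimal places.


Weighted contributions p_i * l_i:
  A: (5/42) * 3 = 15/42
  E: (18/42) * 2 = 36/42
  C: (19/42) * 1 = 19/42
Sum = (15 + 36 + 19)/42 = 70/42

L = 70/42 = 1.6667 bits/symbol


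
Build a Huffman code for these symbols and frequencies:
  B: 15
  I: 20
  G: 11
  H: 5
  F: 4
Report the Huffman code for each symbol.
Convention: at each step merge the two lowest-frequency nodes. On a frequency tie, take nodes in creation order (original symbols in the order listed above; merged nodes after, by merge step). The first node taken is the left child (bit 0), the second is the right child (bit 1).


Huffman tree construction:
Step 1: Merge F(4) + H(5) = 9
Step 2: Merge (F+H)(9) + G(11) = 20
Step 3: Merge B(15) + I(20) = 35
Step 4: Merge ((F+H)+G)(20) + (B+I)(35) = 55
Read each symbol's code off the tree from the root (left child = 0, right child = 1).

Codes:
  B: 10 (length 2)
  I: 11 (length 2)
  G: 01 (length 2)
  H: 001 (length 3)
  F: 000 (length 3)
Average code length: 119/55 = 2.1636 bits/symbol


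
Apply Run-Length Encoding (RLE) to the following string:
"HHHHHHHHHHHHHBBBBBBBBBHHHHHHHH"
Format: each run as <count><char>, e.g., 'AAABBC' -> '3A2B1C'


Scanning runs left to right:
  i=0: run of 'H' x 13 -> '13H'
  i=13: run of 'B' x 9 -> '9B'
  i=22: run of 'H' x 8 -> '8H'

RLE = 13H9B8H


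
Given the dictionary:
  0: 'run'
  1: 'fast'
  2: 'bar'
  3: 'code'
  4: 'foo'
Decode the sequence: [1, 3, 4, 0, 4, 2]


Look up each index in the dictionary:
  1 -> 'fast'
  3 -> 'code'
  4 -> 'foo'
  0 -> 'run'
  4 -> 'foo'
  2 -> 'bar'

Decoded: "fast code foo run foo bar"


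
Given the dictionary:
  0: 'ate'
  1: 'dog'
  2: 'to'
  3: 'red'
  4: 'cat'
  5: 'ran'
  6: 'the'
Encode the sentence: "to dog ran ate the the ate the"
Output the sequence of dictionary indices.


Look up each word in the dictionary:
  'to' -> 2
  'dog' -> 1
  'ran' -> 5
  'ate' -> 0
  'the' -> 6
  'the' -> 6
  'ate' -> 0
  'the' -> 6

Encoded: [2, 1, 5, 0, 6, 6, 0, 6]


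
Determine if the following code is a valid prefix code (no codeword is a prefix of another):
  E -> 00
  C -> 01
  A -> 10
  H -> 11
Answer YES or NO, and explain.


Checking each pair (does one codeword prefix another?):
  E='00' vs C='01': no prefix
  E='00' vs A='10': no prefix
  E='00' vs H='11': no prefix
  C='01' vs E='00': no prefix
  C='01' vs A='10': no prefix
  C='01' vs H='11': no prefix
  A='10' vs E='00': no prefix
  A='10' vs C='01': no prefix
  A='10' vs H='11': no prefix
  H='11' vs E='00': no prefix
  H='11' vs C='01': no prefix
  H='11' vs A='10': no prefix
No violation found over all pairs.

YES -- this is a valid prefix code. No codeword is a prefix of any other codeword.


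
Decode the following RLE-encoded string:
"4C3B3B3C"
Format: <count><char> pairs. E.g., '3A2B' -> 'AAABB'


Expanding each <count><char> pair:
  4C -> 'CCCC'
  3B -> 'BBB'
  3B -> 'BBB'
  3C -> 'CCC'

Decoded = CCCCBBBBBBCCC


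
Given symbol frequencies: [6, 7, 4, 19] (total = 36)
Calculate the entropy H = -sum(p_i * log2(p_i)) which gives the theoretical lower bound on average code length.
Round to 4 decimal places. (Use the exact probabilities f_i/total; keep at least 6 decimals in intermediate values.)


Per-symbol terms -p_i * log2(p_i) with p_i = f_i/36:
  p = 6/36 = 0.166667: log2(p) = -2.584963, -p*log2(p) = 0.430827
  p = 7/36 = 0.194444: log2(p) = -2.362570, -p*log2(p) = 0.459389
  p = 4/36 = 0.111111: log2(p) = -3.169925, -p*log2(p) = 0.352214
  p = 19/36 = 0.527778: log2(p) = -0.921997, -p*log2(p) = 0.486610
H = 0.430827 + 0.459389 + 0.352214 + 0.486610 = 1.729040

H = 1.729 bits/symbol


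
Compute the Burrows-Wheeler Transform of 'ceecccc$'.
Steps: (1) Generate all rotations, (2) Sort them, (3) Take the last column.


Rotations (sorted):
  0: $ceecccc -> last char: c
  1: c$ceeccc -> last char: c
  2: cc$ceecc -> last char: c
  3: ccc$ceec -> last char: c
  4: cccc$cee -> last char: e
  5: ceecccc$ -> last char: $
  6: ecccc$ce -> last char: e
  7: eecccc$c -> last char: c


BWT = cccce$ec


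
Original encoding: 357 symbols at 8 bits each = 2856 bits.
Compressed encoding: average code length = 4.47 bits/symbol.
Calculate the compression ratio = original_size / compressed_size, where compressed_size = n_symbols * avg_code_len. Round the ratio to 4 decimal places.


original_size = n_symbols * orig_bits = 357 * 8 = 2856 bits
compressed_size = n_symbols * avg_code_len = 357 * 4.47 = 1595.79 bits
ratio = original_size / compressed_size = 2856 / 1595.79 = 1.7897

Compression ratio = 1.7897


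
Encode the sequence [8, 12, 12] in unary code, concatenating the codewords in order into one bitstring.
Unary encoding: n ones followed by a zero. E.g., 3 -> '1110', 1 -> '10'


Encode each number as n ones followed by a terminating 0:
  8 -> 111111110 (9 bits)
  12 -> 1111111111110 (13 bits)
  12 -> 1111111111110 (13 bits)
Total length = 9 + 13 + 13 = 35 bits.

Unary([8, 12, 12]) = 11111111011111111111101111111111110 (35 bits)


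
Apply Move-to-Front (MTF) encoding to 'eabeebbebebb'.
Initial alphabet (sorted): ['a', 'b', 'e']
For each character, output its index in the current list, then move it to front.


MTF encoding:
'e': index 2 in ['a', 'b', 'e'] -> ['e', 'a', 'b']
'a': index 1 in ['e', 'a', 'b'] -> ['a', 'e', 'b']
'b': index 2 in ['a', 'e', 'b'] -> ['b', 'a', 'e']
'e': index 2 in ['b', 'a', 'e'] -> ['e', 'b', 'a']
'e': index 0 in ['e', 'b', 'a'] -> ['e', 'b', 'a']
'b': index 1 in ['e', 'b', 'a'] -> ['b', 'e', 'a']
'b': index 0 in ['b', 'e', 'a'] -> ['b', 'e', 'a']
'e': index 1 in ['b', 'e', 'a'] -> ['e', 'b', 'a']
'b': index 1 in ['e', 'b', 'a'] -> ['b', 'e', 'a']
'e': index 1 in ['b', 'e', 'a'] -> ['e', 'b', 'a']
'b': index 1 in ['e', 'b', 'a'] -> ['b', 'e', 'a']
'b': index 0 in ['b', 'e', 'a'] -> ['b', 'e', 'a']


Output: [2, 1, 2, 2, 0, 1, 0, 1, 1, 1, 1, 0]


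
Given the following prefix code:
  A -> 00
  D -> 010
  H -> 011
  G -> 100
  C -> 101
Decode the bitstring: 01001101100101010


Decoding step by step:
Bits 010 -> D
Bits 011 -> H
Bits 011 -> H
Bits 00 -> A
Bits 101 -> C
Bits 010 -> D


Decoded message: DHHACD


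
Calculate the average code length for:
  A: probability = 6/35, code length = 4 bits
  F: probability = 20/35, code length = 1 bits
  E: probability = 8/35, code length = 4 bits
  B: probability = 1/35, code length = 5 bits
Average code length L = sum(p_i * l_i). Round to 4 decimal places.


Weighted contributions p_i * l_i:
  A: (6/35) * 4 = 24/35
  F: (20/35) * 1 = 20/35
  E: (8/35) * 4 = 32/35
  B: (1/35) * 5 = 5/35
Sum = (24 + 20 + 32 + 5)/35 = 81/35

L = 81/35 = 2.3143 bits/symbol


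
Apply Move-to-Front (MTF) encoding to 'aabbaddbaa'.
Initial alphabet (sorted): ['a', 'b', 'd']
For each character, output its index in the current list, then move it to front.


MTF encoding:
'a': index 0 in ['a', 'b', 'd'] -> ['a', 'b', 'd']
'a': index 0 in ['a', 'b', 'd'] -> ['a', 'b', 'd']
'b': index 1 in ['a', 'b', 'd'] -> ['b', 'a', 'd']
'b': index 0 in ['b', 'a', 'd'] -> ['b', 'a', 'd']
'a': index 1 in ['b', 'a', 'd'] -> ['a', 'b', 'd']
'd': index 2 in ['a', 'b', 'd'] -> ['d', 'a', 'b']
'd': index 0 in ['d', 'a', 'b'] -> ['d', 'a', 'b']
'b': index 2 in ['d', 'a', 'b'] -> ['b', 'd', 'a']
'a': index 2 in ['b', 'd', 'a'] -> ['a', 'b', 'd']
'a': index 0 in ['a', 'b', 'd'] -> ['a', 'b', 'd']


Output: [0, 0, 1, 0, 1, 2, 0, 2, 2, 0]
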